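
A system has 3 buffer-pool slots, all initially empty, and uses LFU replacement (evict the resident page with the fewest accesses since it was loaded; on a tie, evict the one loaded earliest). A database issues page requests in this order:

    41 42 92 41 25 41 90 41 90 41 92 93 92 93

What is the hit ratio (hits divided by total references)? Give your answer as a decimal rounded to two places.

0.36

41: fault, frames {41}
42: fault, frames {41,42}
92: fault, frames {41,42,92}
41: hit
25: fault, evict 42, frames {41,92,25}
41: hit
90: fault, evict 92, frames {41,25,90}
41: hit
90: hit
41: hit
92: fault, evict 25, frames {41,90,92}
93: fault, evict 92, frames {41,90,93}
92: fault, evict 93, frames {41,90,92}
93: fault, evict 92, frames {41,90,93}
Hits: 5 of 14 references → 5/14 = 0.3571.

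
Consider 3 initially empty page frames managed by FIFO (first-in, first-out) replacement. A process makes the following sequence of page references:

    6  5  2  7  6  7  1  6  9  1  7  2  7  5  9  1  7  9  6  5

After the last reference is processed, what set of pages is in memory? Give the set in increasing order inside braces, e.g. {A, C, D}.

{5, 6, 7}

6 → fault, frames (6)
5 → fault, frames (6 5)
2 → fault, frames (6 5 2)
7 → fault, evict 6, frames (5 2 7)
6 → fault, evict 5, frames (2 7 6)
7 → hit
1 → fault, evict 2, frames (7 6 1)
6 → hit
9 → fault, evict 7, frames (6 1 9)
1 → hit
7 → fault, evict 6, frames (1 9 7)
2 → fault, evict 1, frames (9 7 2)
7 → hit
5 → fault, evict 9, frames (7 2 5)
9 → fault, evict 7, frames (2 5 9)
1 → fault, evict 2, frames (5 9 1)
7 → fault, evict 5, frames (9 1 7)
9 → hit
6 → fault, evict 9, frames (1 7 6)
5 → fault, evict 1, frames (7 6 5)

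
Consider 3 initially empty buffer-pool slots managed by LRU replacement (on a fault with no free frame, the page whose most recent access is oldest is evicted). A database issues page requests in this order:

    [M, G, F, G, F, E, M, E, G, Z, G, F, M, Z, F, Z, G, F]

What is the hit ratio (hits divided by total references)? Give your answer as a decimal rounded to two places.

0.39

M -> fault, frames (M)
G -> fault, frames (M G)
F -> fault, frames (M G F)
G -> hit
F -> hit
E -> fault, evict M, frames (G F E)
M -> fault, evict G, frames (F E M)
E -> hit
G -> fault, evict F, frames (M E G)
Z -> fault, evict M, frames (E G Z)
G -> hit
F -> fault, evict E, frames (Z G F)
M -> fault, evict Z, frames (G F M)
Z -> fault, evict G, frames (F M Z)
F -> hit
Z -> hit
G -> fault, evict M, frames (F Z G)
F -> hit
Hits: 7 of 18 references → 7/18 = 0.3889.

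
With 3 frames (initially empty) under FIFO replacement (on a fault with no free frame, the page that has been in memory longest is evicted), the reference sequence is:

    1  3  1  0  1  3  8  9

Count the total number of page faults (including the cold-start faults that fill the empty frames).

1 -> miss, frames [1]
3 -> miss, frames [1, 3]
1 -> hit
0 -> miss, frames [1, 3, 0]
1 -> hit
3 -> hit
8 -> miss, evict 1, frames [3, 0, 8]
9 -> miss, evict 3, frames [0, 8, 9]
Page faults: 5.

5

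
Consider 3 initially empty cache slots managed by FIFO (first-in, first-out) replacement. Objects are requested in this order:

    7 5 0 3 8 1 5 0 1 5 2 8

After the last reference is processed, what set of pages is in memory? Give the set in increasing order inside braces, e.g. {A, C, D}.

{0, 2, 8}

7 → fault, frames [7]
5 → fault, frames [7, 5]
0 → fault, frames [7, 5, 0]
3 → fault, evict 7, frames [5, 0, 3]
8 → fault, evict 5, frames [0, 3, 8]
1 → fault, evict 0, frames [3, 8, 1]
5 → fault, evict 3, frames [8, 1, 5]
0 → fault, evict 8, frames [1, 5, 0]
1 → hit
5 → hit
2 → fault, evict 1, frames [5, 0, 2]
8 → fault, evict 5, frames [0, 2, 8]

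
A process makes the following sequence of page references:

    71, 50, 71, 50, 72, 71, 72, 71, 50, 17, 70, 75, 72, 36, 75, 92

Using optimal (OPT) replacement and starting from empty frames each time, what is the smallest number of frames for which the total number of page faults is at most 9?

2

f=1: 16 faults
f=2: 9 faults
f=3: 8 faults
f=4: 8 faults
f=5: 8 faults
f=6: 8 faults
f=7: 8 faults
f=8: 8 faults
Smallest f with faults ≤ 9 is 2.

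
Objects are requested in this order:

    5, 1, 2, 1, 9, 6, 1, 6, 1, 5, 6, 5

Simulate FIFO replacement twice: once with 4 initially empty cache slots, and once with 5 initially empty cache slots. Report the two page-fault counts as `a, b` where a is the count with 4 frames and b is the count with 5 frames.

6, 5

4 frames: F F F . F F . . . F . . → 6 faults.
5 frames: F F F . F F . . . . . . → 5 faults.
5 < 6: adding a frame reduced faults, as is typical.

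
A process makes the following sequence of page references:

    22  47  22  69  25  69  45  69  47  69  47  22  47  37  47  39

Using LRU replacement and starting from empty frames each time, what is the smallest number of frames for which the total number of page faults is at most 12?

2

f=1: 16 faults
f=2: 9 faults
f=3: 9 faults
f=4: 9 faults
f=5: 7 faults
f=6: 7 faults
f=7: 7 faults
Smallest f with faults ≤ 12 is 2.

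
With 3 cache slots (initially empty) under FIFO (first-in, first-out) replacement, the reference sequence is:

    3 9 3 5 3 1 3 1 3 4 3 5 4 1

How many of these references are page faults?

3: fault, frames [3]
9: fault, frames [3, 9]
3: hit
5: fault, frames [3, 9, 5]
3: hit
1: fault, evict 3, frames [9, 5, 1]
3: fault, evict 9, frames [5, 1, 3]
1: hit
3: hit
4: fault, evict 5, frames [1, 3, 4]
3: hit
5: fault, evict 1, frames [3, 4, 5]
4: hit
1: fault, evict 3, frames [4, 5, 1]
Page faults: 8.

8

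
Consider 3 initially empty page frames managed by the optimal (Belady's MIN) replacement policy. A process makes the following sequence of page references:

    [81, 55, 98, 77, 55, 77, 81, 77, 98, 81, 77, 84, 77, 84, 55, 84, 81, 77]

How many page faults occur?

8

81 -> miss, frames [81]
55 -> miss, frames [81, 55]
98 -> miss, frames [81, 55, 98]
77 -> miss, evict 98, frames [81, 55, 77]
55 -> hit
77 -> hit
81 -> hit
77 -> hit
98 -> miss, evict 55, frames [81, 77, 98]
81 -> hit
77 -> hit
84 -> miss, evict 98, frames [81, 77, 84]
77 -> hit
84 -> hit
55 -> miss, evict 77, frames [81, 84, 55]
84 -> hit
81 -> hit
77 -> miss, evict 55, frames [81, 84, 77]
Page faults: 8.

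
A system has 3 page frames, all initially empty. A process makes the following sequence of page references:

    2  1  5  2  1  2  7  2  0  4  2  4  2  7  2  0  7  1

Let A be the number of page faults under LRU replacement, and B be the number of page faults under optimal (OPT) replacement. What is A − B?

1

Under LRU: F F F . . . F . F F . . . F . F . F → 9 faults.
Under OPT: F F F . . . F . F F . . . . . F . F → 8 faults.
A − B = 9 − 8 = 1.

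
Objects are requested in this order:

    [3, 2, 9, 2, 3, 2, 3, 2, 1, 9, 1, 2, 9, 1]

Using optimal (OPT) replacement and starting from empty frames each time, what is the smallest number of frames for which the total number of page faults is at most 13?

2

f=1: 14 faults
f=2: 8 faults
f=3: 4 faults
f=4: 4 faults
Smallest f with faults ≤ 13 is 2.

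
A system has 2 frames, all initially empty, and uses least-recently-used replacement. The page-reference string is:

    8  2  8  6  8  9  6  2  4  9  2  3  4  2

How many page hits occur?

2

8 -> fault, frames {8}
2 -> fault, frames {8,2}
8 -> hit
6 -> fault, evict 2, frames {8,6}
8 -> hit
9 -> fault, evict 6, frames {8,9}
6 -> fault, evict 8, frames {9,6}
2 -> fault, evict 9, frames {6,2}
4 -> fault, evict 6, frames {2,4}
9 -> fault, evict 2, frames {4,9}
2 -> fault, evict 4, frames {9,2}
3 -> fault, evict 9, frames {2,3}
4 -> fault, evict 2, frames {3,4}
2 -> fault, evict 3, frames {4,2}
Hits: 2.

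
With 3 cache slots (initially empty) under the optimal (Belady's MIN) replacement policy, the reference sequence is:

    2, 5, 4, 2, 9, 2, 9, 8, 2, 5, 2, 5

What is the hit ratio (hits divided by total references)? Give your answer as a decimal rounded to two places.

2 -> miss, frames (2)
5 -> miss, frames (2 5)
4 -> miss, frames (2 5 4)
2 -> hit
9 -> miss, evict 4, frames (2 5 9)
2 -> hit
9 -> hit
8 -> miss, evict 9, frames (2 5 8)
2 -> hit
5 -> hit
2 -> hit
5 -> hit
Hits: 7 of 12 references → 7/12 = 0.5833.

0.58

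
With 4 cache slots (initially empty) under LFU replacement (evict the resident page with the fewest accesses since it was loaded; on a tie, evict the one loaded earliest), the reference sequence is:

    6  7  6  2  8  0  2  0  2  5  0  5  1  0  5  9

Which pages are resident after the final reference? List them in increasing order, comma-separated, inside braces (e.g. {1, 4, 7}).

{0, 2, 5, 9}

6 → miss, frames {6}
7 → miss, frames {6,7}
6 → hit
2 → miss, frames {6,7,2}
8 → miss, frames {6,7,2,8}
0 → miss, evict 7, frames {6,2,8,0}
2 → hit
0 → hit
2 → hit
5 → miss, evict 8, frames {6,2,0,5}
0 → hit
5 → hit
1 → miss, evict 6, frames {2,0,5,1}
0 → hit
5 → hit
9 → miss, evict 1, frames {2,0,5,9}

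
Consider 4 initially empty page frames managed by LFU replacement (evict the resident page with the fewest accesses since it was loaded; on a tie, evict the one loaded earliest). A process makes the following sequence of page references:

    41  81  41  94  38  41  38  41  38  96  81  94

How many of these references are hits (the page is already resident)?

5

41: miss, frames {41}
81: miss, frames {41,81}
41: hit
94: miss, frames {41,81,94}
38: miss, frames {41,81,94,38}
41: hit
38: hit
41: hit
38: hit
96: miss, evict 81, frames {41,94,38,96}
81: miss, evict 94, frames {41,38,96,81}
94: miss, evict 96, frames {41,38,81,94}
Hits: 5.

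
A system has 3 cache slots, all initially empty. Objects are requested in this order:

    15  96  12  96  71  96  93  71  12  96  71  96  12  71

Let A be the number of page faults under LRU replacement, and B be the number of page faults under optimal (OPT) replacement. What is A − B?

1

Under LRU: F F F . F . F . F F . . . . → 7 faults.
Under OPT: F F F . F . F . . F . . . . → 6 faults.
A − B = 7 − 6 = 1.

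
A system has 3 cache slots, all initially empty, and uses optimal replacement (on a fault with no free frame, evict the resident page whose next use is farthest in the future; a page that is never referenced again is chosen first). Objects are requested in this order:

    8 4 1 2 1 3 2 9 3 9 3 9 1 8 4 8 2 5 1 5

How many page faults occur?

8: miss, frames {8}
4: miss, frames {8,4}
1: miss, frames {8,4,1}
2: miss, evict 4, frames {8,1,2}
1: hit
3: miss, evict 8, frames {1,2,3}
2: hit
9: miss, evict 2, frames {1,3,9}
3: hit
9: hit
3: hit
9: hit
1: hit
8: miss, evict 9, frames {1,3,8}
4: miss, evict 3, frames {1,8,4}
8: hit
2: miss, evict 4, frames {1,8,2}
5: miss, evict 2, frames {1,8,5}
1: hit
5: hit
Page faults: 10.

10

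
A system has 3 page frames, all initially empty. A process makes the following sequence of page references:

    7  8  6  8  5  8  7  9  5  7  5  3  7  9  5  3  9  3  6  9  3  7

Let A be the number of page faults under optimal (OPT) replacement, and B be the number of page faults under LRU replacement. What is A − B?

Under OPT: F F F . F . . F . . . F . . F . . . F . . F → 9 faults.
Under LRU: F F F . F . F F F . . F . F F F . . F . . F → 13 faults.
A − B = 9 − 13 = -4.

-4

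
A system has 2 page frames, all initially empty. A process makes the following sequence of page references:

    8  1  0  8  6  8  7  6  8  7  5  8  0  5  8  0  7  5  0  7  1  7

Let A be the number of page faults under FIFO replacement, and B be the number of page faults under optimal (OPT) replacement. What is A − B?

Under FIFO: F F F F F . F . F . F . F . F . F F F F F . → 15 faults.
Under OPT: F F F . F . F . F . F . F . F . F F . F F . → 13 faults.
A − B = 15 − 13 = 2.

2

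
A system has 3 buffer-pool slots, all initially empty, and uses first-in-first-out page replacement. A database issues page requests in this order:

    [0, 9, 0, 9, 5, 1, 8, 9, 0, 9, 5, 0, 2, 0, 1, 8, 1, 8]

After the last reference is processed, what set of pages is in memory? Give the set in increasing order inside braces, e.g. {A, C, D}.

0: fault, frames [0]
9: fault, frames [0, 9]
0: hit
9: hit
5: fault, frames [0, 9, 5]
1: fault, evict 0, frames [9, 5, 1]
8: fault, evict 9, frames [5, 1, 8]
9: fault, evict 5, frames [1, 8, 9]
0: fault, evict 1, frames [8, 9, 0]
9: hit
5: fault, evict 8, frames [9, 0, 5]
0: hit
2: fault, evict 9, frames [0, 5, 2]
0: hit
1: fault, evict 0, frames [5, 2, 1]
8: fault, evict 5, frames [2, 1, 8]
1: hit
8: hit

{1, 2, 8}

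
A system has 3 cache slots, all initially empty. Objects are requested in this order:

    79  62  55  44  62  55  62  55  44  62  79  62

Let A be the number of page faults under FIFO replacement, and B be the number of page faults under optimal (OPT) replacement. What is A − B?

Under FIFO: F F F F . . . . . . F F → 6 faults.
Under OPT: F F F F . . . . . . F . → 5 faults.
A − B = 6 − 5 = 1.

1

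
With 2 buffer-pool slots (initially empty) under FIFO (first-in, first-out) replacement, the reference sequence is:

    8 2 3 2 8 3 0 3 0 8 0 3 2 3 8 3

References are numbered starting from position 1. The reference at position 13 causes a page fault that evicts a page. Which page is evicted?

pos 1: 8: fault, frames {8}
pos 2: 2: fault, frames {8,2}
pos 3: 3: fault, evict 8, frames {2,3}
pos 4: 2: hit
pos 5: 8: fault, evict 2, frames {3,8}
pos 6: 3: hit
pos 7: 0: fault, evict 3, frames {8,0}
pos 8: 3: fault, evict 8, frames {0,3}
pos 9: 0: hit
pos 10: 8: fault, evict 0, frames {3,8}
pos 11: 0: fault, evict 3, frames {8,0}
pos 12: 3: fault, evict 8, frames {0,3}
pos 13: 2: fault, evict 0, frames {3,2}
At position 13, page 0 is evicted.

0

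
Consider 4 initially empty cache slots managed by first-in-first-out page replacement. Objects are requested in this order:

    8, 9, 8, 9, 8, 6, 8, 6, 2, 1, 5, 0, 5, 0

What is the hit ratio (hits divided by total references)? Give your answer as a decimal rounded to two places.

8: miss, frames [8]
9: miss, frames [8, 9]
8: hit
9: hit
8: hit
6: miss, frames [8, 9, 6]
8: hit
6: hit
2: miss, frames [8, 9, 6, 2]
1: miss, evict 8, frames [9, 6, 2, 1]
5: miss, evict 9, frames [6, 2, 1, 5]
0: miss, evict 6, frames [2, 1, 5, 0]
5: hit
0: hit
Hits: 7 of 14 references → 7/14 = 0.5000.

0.50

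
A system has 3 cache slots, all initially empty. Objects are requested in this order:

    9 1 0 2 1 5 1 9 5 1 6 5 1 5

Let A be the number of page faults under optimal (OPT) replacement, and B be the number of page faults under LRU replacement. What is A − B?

Under OPT: F F F F . F . . . . F . . . → 6 faults.
Under LRU: F F F F . F . F . . F . . . → 7 faults.
A − B = 6 − 7 = -1.

-1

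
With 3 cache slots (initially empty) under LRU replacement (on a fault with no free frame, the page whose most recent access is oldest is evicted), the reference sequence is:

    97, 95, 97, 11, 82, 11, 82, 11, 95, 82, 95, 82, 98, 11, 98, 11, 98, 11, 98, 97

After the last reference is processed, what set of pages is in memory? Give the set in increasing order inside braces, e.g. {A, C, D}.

{11, 97, 98}

97 -> fault, frames (97)
95 -> fault, frames (97 95)
97 -> hit
11 -> fault, frames (95 97 11)
82 -> fault, evict 95, frames (97 11 82)
11 -> hit
82 -> hit
11 -> hit
95 -> fault, evict 97, frames (82 11 95)
82 -> hit
95 -> hit
82 -> hit
98 -> fault, evict 11, frames (95 82 98)
11 -> fault, evict 95, frames (82 98 11)
98 -> hit
11 -> hit
98 -> hit
11 -> hit
98 -> hit
97 -> fault, evict 82, frames (11 98 97)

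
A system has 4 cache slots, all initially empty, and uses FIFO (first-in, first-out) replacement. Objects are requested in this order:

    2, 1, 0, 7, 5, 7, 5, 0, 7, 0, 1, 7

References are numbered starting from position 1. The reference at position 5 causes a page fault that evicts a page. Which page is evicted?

pos 1: 2: miss, frames (2)
pos 2: 1: miss, frames (2 1)
pos 3: 0: miss, frames (2 1 0)
pos 4: 7: miss, frames (2 1 0 7)
pos 5: 5: miss, evict 2, frames (1 0 7 5)
At position 5, page 2 is evicted.

2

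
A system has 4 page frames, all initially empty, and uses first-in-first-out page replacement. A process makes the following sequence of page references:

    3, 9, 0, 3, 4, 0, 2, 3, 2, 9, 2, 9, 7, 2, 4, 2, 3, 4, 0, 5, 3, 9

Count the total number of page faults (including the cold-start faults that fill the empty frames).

3 -> miss, frames {3}
9 -> miss, frames {3,9}
0 -> miss, frames {3,9,0}
3 -> hit
4 -> miss, frames {3,9,0,4}
0 -> hit
2 -> miss, evict 3, frames {9,0,4,2}
3 -> miss, evict 9, frames {0,4,2,3}
2 -> hit
9 -> miss, evict 0, frames {4,2,3,9}
2 -> hit
9 -> hit
7 -> miss, evict 4, frames {2,3,9,7}
2 -> hit
4 -> miss, evict 2, frames {3,9,7,4}
2 -> miss, evict 3, frames {9,7,4,2}
3 -> miss, evict 9, frames {7,4,2,3}
4 -> hit
0 -> miss, evict 7, frames {4,2,3,0}
5 -> miss, evict 4, frames {2,3,0,5}
3 -> hit
9 -> miss, evict 2, frames {3,0,5,9}
Page faults: 14.

14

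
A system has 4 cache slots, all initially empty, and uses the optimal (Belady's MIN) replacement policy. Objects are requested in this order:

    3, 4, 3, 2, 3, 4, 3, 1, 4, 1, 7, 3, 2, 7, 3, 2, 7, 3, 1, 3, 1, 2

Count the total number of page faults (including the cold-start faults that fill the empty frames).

5

3 -> miss, frames [3]
4 -> miss, frames [3, 4]
3 -> hit
2 -> miss, frames [3, 4, 2]
3 -> hit
4 -> hit
3 -> hit
1 -> miss, frames [3, 4, 2, 1]
4 -> hit
1 -> hit
7 -> miss, evict 4, frames [3, 2, 1, 7]
3 -> hit
2 -> hit
7 -> hit
3 -> hit
2 -> hit
7 -> hit
3 -> hit
1 -> hit
3 -> hit
1 -> hit
2 -> hit
Page faults: 5.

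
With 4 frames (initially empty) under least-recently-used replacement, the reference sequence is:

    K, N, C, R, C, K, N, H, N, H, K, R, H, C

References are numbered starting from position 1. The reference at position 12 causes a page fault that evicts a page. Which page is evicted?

C

pos 1: K -> fault, frames {K}
pos 2: N -> fault, frames {K,N}
pos 3: C -> fault, frames {K,N,C}
pos 4: R -> fault, frames {K,N,C,R}
pos 5: C -> hit
pos 6: K -> hit
pos 7: N -> hit
pos 8: H -> fault, evict R, frames {C,K,N,H}
pos 9: N -> hit
pos 10: H -> hit
pos 11: K -> hit
pos 12: R -> fault, evict C, frames {N,H,K,R}
At position 12, page C is evicted.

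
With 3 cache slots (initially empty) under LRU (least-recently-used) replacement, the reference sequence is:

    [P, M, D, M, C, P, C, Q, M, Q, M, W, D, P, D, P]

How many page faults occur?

P -> miss, frames (P)
M -> miss, frames (P M)
D -> miss, frames (P M D)
M -> hit
C -> miss, evict P, frames (D M C)
P -> miss, evict D, frames (M C P)
C -> hit
Q -> miss, evict M, frames (P C Q)
M -> miss, evict P, frames (C Q M)
Q -> hit
M -> hit
W -> miss, evict C, frames (Q M W)
D -> miss, evict Q, frames (M W D)
P -> miss, evict M, frames (W D P)
D -> hit
P -> hit
Page faults: 10.

10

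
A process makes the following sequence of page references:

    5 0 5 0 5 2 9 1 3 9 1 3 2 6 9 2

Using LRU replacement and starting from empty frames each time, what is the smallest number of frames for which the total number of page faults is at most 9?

f=1: 16 faults
f=2: 13 faults
f=3: 9 faults
f=4: 8 faults
f=5: 7 faults
f=6: 7 faults
f=7: 7 faults
Smallest f with faults ≤ 9 is 3.

3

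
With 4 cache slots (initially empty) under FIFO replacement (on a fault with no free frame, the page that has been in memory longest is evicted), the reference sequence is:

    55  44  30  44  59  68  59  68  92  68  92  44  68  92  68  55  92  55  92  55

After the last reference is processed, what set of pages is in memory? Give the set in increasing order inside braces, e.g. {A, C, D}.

55 → fault, frames {55}
44 → fault, frames {55,44}
30 → fault, frames {55,44,30}
44 → hit
59 → fault, frames {55,44,30,59}
68 → fault, evict 55, frames {44,30,59,68}
59 → hit
68 → hit
92 → fault, evict 44, frames {30,59,68,92}
68 → hit
92 → hit
44 → fault, evict 30, frames {59,68,92,44}
68 → hit
92 → hit
68 → hit
55 → fault, evict 59, frames {68,92,44,55}
92 → hit
55 → hit
92 → hit
55 → hit

{44, 55, 68, 92}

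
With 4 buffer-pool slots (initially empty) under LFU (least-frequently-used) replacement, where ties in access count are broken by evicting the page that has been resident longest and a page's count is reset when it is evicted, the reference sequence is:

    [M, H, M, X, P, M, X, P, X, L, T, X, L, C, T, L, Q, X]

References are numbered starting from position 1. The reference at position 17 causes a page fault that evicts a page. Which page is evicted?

pos 1: M: fault, frames {M}
pos 2: H: fault, frames {M,H}
pos 3: M: hit
pos 4: X: fault, frames {M,H,X}
pos 5: P: fault, frames {M,H,X,P}
pos 6: M: hit
pos 7: X: hit
pos 8: P: hit
pos 9: X: hit
pos 10: L: fault, evict H, frames {M,X,P,L}
pos 11: T: fault, evict L, frames {M,X,P,T}
pos 12: X: hit
pos 13: L: fault, evict T, frames {M,X,P,L}
pos 14: C: fault, evict L, frames {M,X,P,C}
pos 15: T: fault, evict C, frames {M,X,P,T}
pos 16: L: fault, evict T, frames {M,X,P,L}
pos 17: Q: fault, evict L, frames {M,X,P,Q}
At position 17, page L is evicted.

L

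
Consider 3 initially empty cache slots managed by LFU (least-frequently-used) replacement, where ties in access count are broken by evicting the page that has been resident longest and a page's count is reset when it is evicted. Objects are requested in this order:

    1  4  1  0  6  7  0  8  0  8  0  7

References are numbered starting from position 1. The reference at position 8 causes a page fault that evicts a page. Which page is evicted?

7

pos 1: 1: miss, frames (1)
pos 2: 4: miss, frames (1 4)
pos 3: 1: hit
pos 4: 0: miss, frames (1 4 0)
pos 5: 6: miss, evict 4, frames (1 0 6)
pos 6: 7: miss, evict 0, frames (1 6 7)
pos 7: 0: miss, evict 6, frames (1 7 0)
pos 8: 8: miss, evict 7, frames (1 0 8)
At position 8, page 7 is evicted.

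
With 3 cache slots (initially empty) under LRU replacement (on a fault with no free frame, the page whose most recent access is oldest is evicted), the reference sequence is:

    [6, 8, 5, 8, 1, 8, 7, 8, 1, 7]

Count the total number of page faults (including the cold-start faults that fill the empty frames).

6 → miss, frames {6}
8 → miss, frames {6,8}
5 → miss, frames {6,8,5}
8 → hit
1 → miss, evict 6, frames {5,8,1}
8 → hit
7 → miss, evict 5, frames {1,8,7}
8 → hit
1 → hit
7 → hit
Page faults: 5.

5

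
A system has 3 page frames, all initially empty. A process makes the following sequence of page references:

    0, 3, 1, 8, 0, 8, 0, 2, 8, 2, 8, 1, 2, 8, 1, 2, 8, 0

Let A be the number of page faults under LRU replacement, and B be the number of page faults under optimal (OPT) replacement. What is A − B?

Under LRU: F F F F F . . F . . . F . . . . . F → 8 faults.
Under OPT: F F F F . . . F . . . . . . . . . F → 6 faults.
A − B = 8 − 6 = 2.

2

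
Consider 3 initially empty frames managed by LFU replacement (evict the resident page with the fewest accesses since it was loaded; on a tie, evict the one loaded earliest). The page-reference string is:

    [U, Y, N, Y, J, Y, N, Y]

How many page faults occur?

4

U -> miss, frames (U)
Y -> miss, frames (U Y)
N -> miss, frames (U Y N)
Y -> hit
J -> miss, evict U, frames (Y N J)
Y -> hit
N -> hit
Y -> hit
Page faults: 4.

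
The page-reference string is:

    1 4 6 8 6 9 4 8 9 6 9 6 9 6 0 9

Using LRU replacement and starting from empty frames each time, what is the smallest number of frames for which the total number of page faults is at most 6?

f=1: 16 faults
f=2: 11 faults
f=3: 9 faults
f=4: 6 faults
f=5: 6 faults
f=6: 6 faults
Smallest f with faults ≤ 6 is 4.

4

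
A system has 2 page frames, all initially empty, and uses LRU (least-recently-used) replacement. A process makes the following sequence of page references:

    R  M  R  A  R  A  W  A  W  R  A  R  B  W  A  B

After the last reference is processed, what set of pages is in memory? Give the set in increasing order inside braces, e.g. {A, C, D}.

{A, B}

R: miss, frames [R]
M: miss, frames [R, M]
R: hit
A: miss, evict M, frames [R, A]
R: hit
A: hit
W: miss, evict R, frames [A, W]
A: hit
W: hit
R: miss, evict A, frames [W, R]
A: miss, evict W, frames [R, A]
R: hit
B: miss, evict A, frames [R, B]
W: miss, evict R, frames [B, W]
A: miss, evict B, frames [W, A]
B: miss, evict W, frames [A, B]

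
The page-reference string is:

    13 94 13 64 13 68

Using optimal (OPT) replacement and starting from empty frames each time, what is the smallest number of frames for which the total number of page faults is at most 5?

f=1: 6 faults
f=2: 4 faults
f=3: 4 faults
f=4: 4 faults
Smallest f with faults ≤ 5 is 2.

2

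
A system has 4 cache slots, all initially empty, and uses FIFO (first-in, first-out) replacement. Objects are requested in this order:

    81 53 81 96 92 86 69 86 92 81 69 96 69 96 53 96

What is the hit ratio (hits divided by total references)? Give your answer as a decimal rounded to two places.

81 → fault, frames [81]
53 → fault, frames [81, 53]
81 → hit
96 → fault, frames [81, 53, 96]
92 → fault, frames [81, 53, 96, 92]
86 → fault, evict 81, frames [53, 96, 92, 86]
69 → fault, evict 53, frames [96, 92, 86, 69]
86 → hit
92 → hit
81 → fault, evict 96, frames [92, 86, 69, 81]
69 → hit
96 → fault, evict 92, frames [86, 69, 81, 96]
69 → hit
96 → hit
53 → fault, evict 86, frames [69, 81, 96, 53]
96 → hit
Hits: 7 of 16 references → 7/16 = 0.4375.

0.44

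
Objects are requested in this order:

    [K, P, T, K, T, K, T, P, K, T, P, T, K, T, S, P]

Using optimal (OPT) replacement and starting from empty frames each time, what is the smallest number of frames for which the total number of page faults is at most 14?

2

f=1: 16 faults
f=2: 8 faults
f=3: 4 faults
f=4: 4 faults
Smallest f with faults ≤ 14 is 2.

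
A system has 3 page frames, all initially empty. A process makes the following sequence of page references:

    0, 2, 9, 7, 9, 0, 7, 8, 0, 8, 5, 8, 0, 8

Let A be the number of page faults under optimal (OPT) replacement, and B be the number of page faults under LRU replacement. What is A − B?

-1

Under OPT: F F F F . . . F . . F . . . → 6 faults.
Under LRU: F F F F . F . F . . F . . . → 7 faults.
A − B = 6 − 7 = -1.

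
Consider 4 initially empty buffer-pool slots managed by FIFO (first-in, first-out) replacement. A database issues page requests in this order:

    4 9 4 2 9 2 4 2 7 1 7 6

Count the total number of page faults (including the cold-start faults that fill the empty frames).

6

4 → fault, frames [4]
9 → fault, frames [4, 9]
4 → hit
2 → fault, frames [4, 9, 2]
9 → hit
2 → hit
4 → hit
2 → hit
7 → fault, frames [4, 9, 2, 7]
1 → fault, evict 4, frames [9, 2, 7, 1]
7 → hit
6 → fault, evict 9, frames [2, 7, 1, 6]
Page faults: 6.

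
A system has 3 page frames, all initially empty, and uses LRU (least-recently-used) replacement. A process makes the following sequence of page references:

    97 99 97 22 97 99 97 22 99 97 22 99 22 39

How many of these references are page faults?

97 -> fault, frames {97}
99 -> fault, frames {97,99}
97 -> hit
22 -> fault, frames {99,97,22}
97 -> hit
99 -> hit
97 -> hit
22 -> hit
99 -> hit
97 -> hit
22 -> hit
99 -> hit
22 -> hit
39 -> fault, evict 97, frames {99,22,39}
Page faults: 4.

4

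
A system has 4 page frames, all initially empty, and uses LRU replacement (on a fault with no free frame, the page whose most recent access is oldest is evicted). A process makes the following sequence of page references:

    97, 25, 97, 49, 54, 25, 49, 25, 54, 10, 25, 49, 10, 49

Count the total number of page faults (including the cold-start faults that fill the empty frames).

5

97 -> miss, frames (97)
25 -> miss, frames (97 25)
97 -> hit
49 -> miss, frames (25 97 49)
54 -> miss, frames (25 97 49 54)
25 -> hit
49 -> hit
25 -> hit
54 -> hit
10 -> miss, evict 97, frames (49 25 54 10)
25 -> hit
49 -> hit
10 -> hit
49 -> hit
Page faults: 5.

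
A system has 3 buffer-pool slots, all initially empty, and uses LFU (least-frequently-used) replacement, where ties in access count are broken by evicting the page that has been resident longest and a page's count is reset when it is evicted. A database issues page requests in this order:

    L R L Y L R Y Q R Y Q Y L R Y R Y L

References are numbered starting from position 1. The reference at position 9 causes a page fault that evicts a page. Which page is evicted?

pos 1: L: fault, frames {L}
pos 2: R: fault, frames {L,R}
pos 3: L: hit
pos 4: Y: fault, frames {L,R,Y}
pos 5: L: hit
pos 6: R: hit
pos 7: Y: hit
pos 8: Q: fault, evict R, frames {L,Y,Q}
pos 9: R: fault, evict Q, frames {L,Y,R}
At position 9, page Q is evicted.

Q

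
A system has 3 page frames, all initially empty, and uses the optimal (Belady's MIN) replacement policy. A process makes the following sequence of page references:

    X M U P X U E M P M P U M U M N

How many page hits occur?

9

X -> fault, frames [X]
M -> fault, frames [X, M]
U -> fault, frames [X, M, U]
P -> fault, evict M, frames [X, U, P]
X -> hit
U -> hit
E -> fault, evict X, frames [U, P, E]
M -> fault, evict E, frames [U, P, M]
P -> hit
M -> hit
P -> hit
U -> hit
M -> hit
U -> hit
M -> hit
N -> fault, evict M, frames [U, P, N]
Hits: 9.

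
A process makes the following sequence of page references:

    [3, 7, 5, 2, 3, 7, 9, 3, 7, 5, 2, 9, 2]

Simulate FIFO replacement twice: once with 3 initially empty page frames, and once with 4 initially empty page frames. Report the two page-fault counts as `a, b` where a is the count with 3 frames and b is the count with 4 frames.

9, 10

3 frames: F F F F F F F . . F F . . → 9 faults.
4 frames: F F F F . . F F F F F F . → 10 faults.
10 > 9: adding a frame increased faults — Belady's anomaly.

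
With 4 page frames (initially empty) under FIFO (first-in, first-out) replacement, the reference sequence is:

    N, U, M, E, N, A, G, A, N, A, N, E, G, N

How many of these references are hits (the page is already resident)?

N -> fault, frames {N}
U -> fault, frames {N,U}
M -> fault, frames {N,U,M}
E -> fault, frames {N,U,M,E}
N -> hit
A -> fault, evict N, frames {U,M,E,A}
G -> fault, evict U, frames {M,E,A,G}
A -> hit
N -> fault, evict M, frames {E,A,G,N}
A -> hit
N -> hit
E -> hit
G -> hit
N -> hit
Hits: 7.

7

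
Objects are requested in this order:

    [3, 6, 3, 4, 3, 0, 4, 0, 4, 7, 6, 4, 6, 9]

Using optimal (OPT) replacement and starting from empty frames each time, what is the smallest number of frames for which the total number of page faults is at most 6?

f=1: 14 faults
f=2: 7 faults
f=3: 6 faults
f=4: 6 faults
f=5: 6 faults
f=6: 6 faults
Smallest f with faults ≤ 6 is 3.

3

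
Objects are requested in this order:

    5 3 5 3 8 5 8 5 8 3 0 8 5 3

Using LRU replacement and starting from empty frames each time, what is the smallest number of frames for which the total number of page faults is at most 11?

2

f=1: 14 faults
f=2: 9 faults
f=3: 6 faults
f=4: 4 faults
Smallest f with faults ≤ 11 is 2.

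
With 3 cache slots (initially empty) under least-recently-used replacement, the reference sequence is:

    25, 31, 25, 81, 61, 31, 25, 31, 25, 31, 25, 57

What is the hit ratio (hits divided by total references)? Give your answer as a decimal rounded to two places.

25: miss, frames {25}
31: miss, frames {25,31}
25: hit
81: miss, frames {31,25,81}
61: miss, evict 31, frames {25,81,61}
31: miss, evict 25, frames {81,61,31}
25: miss, evict 81, frames {61,31,25}
31: hit
25: hit
31: hit
25: hit
57: miss, evict 61, frames {31,25,57}
Hits: 5 of 12 references → 5/12 = 0.4167.

0.42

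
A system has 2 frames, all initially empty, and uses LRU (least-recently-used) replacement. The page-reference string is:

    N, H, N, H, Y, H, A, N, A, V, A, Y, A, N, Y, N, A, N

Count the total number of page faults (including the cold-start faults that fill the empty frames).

10

N: fault, frames (N)
H: fault, frames (N H)
N: hit
H: hit
Y: fault, evict N, frames (H Y)
H: hit
A: fault, evict Y, frames (H A)
N: fault, evict H, frames (A N)
A: hit
V: fault, evict N, frames (A V)
A: hit
Y: fault, evict V, frames (A Y)
A: hit
N: fault, evict Y, frames (A N)
Y: fault, evict A, frames (N Y)
N: hit
A: fault, evict Y, frames (N A)
N: hit
Page faults: 10.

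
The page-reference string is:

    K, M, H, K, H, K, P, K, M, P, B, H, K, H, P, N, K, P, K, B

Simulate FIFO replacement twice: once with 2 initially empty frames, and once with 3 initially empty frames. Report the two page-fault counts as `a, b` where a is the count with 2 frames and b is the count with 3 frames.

2 frames: F F F F . . F . F . F F F . F F F F . F → 14 faults.
3 frames: F F F . . . F F F . F F F . F F . . . F → 12 faults.
12 < 14: adding a frame reduced faults, as is typical.

14, 12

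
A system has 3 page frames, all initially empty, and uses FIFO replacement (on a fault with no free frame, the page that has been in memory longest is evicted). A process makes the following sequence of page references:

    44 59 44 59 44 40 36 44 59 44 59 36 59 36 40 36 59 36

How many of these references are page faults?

44 → fault, frames (44)
59 → fault, frames (44 59)
44 → hit
59 → hit
44 → hit
40 → fault, frames (44 59 40)
36 → fault, evict 44, frames (59 40 36)
44 → fault, evict 59, frames (40 36 44)
59 → fault, evict 40, frames (36 44 59)
44 → hit
59 → hit
36 → hit
59 → hit
36 → hit
40 → fault, evict 36, frames (44 59 40)
36 → fault, evict 44, frames (59 40 36)
59 → hit
36 → hit
Page faults: 8.

8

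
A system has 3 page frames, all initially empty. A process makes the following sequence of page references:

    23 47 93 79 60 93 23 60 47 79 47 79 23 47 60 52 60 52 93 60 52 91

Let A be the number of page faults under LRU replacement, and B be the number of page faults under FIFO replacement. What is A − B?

Under LRU: F F F F F . F . F F . . F . F F . . F . . F → 13 faults.
Under FIFO: F F F F F . F . F F . . . . F F . . F . . F → 12 faults.
A − B = 13 − 12 = 1.

1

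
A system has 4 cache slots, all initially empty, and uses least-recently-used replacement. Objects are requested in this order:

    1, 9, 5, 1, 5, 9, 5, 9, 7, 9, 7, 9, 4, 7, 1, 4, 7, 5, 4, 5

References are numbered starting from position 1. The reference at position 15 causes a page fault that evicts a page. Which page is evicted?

5

pos 1: 1: fault, frames {1}
pos 2: 9: fault, frames {1,9}
pos 3: 5: fault, frames {1,9,5}
pos 4: 1: hit
pos 5: 5: hit
pos 6: 9: hit
pos 7: 5: hit
pos 8: 9: hit
pos 9: 7: fault, frames {1,5,9,7}
pos 10: 9: hit
pos 11: 7: hit
pos 12: 9: hit
pos 13: 4: fault, evict 1, frames {5,7,9,4}
pos 14: 7: hit
pos 15: 1: fault, evict 5, frames {9,4,7,1}
At position 15, page 5 is evicted.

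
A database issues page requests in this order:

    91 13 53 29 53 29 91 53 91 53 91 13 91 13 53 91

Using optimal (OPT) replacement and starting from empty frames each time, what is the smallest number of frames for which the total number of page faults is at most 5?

3

f=1: 16 faults
f=2: 7 faults
f=3: 5 faults
f=4: 4 faults
Smallest f with faults ≤ 5 is 3.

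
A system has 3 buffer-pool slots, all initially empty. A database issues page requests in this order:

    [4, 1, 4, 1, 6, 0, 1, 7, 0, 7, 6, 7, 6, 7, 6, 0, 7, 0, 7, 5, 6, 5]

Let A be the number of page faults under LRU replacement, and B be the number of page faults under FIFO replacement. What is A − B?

Under LRU: F F . . F F . F . . F . . . . . . . . F F . → 8 faults.
Under FIFO: F F . . F F . F . . . . . . . . . . . F F . → 7 faults.
A − B = 8 − 7 = 1.

1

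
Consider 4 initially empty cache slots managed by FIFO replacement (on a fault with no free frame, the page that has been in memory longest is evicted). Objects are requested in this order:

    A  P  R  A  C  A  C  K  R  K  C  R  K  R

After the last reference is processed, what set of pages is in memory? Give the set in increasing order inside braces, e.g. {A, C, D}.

A -> fault, frames [A]
P -> fault, frames [A, P]
R -> fault, frames [A, P, R]
A -> hit
C -> fault, frames [A, P, R, C]
A -> hit
C -> hit
K -> fault, evict A, frames [P, R, C, K]
R -> hit
K -> hit
C -> hit
R -> hit
K -> hit
R -> hit

{C, K, P, R}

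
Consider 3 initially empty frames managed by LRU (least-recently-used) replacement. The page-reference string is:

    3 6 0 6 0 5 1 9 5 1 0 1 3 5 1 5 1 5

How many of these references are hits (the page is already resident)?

9

3 -> miss, frames {3}
6 -> miss, frames {3,6}
0 -> miss, frames {3,6,0}
6 -> hit
0 -> hit
5 -> miss, evict 3, frames {6,0,5}
1 -> miss, evict 6, frames {0,5,1}
9 -> miss, evict 0, frames {5,1,9}
5 -> hit
1 -> hit
0 -> miss, evict 9, frames {5,1,0}
1 -> hit
3 -> miss, evict 5, frames {0,1,3}
5 -> miss, evict 0, frames {1,3,5}
1 -> hit
5 -> hit
1 -> hit
5 -> hit
Hits: 9.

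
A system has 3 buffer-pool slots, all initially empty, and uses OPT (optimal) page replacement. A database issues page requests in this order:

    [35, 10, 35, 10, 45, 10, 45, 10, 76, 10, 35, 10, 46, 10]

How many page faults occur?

35 → miss, frames [35]
10 → miss, frames [35, 10]
35 → hit
10 → hit
45 → miss, frames [35, 10, 45]
10 → hit
45 → hit
10 → hit
76 → miss, evict 45, frames [35, 10, 76]
10 → hit
35 → hit
10 → hit
46 → miss, evict 76, frames [35, 10, 46]
10 → hit
Page faults: 5.

5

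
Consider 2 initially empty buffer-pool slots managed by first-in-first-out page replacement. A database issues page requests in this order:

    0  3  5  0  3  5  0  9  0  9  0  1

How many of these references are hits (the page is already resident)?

3

0 -> fault, frames (0)
3 -> fault, frames (0 3)
5 -> fault, evict 0, frames (3 5)
0 -> fault, evict 3, frames (5 0)
3 -> fault, evict 5, frames (0 3)
5 -> fault, evict 0, frames (3 5)
0 -> fault, evict 3, frames (5 0)
9 -> fault, evict 5, frames (0 9)
0 -> hit
9 -> hit
0 -> hit
1 -> fault, evict 0, frames (9 1)
Hits: 3.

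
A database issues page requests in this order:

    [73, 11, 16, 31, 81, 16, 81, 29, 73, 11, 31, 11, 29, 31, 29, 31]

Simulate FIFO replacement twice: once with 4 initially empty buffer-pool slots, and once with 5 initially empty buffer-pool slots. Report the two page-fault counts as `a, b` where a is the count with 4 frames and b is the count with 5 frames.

4 frames: F F F F F . . F F F F . . . . . → 9 faults.
5 frames: F F F F F . . F F F . . . . . . → 8 faults.
8 < 9: adding a frame reduced faults, as is typical.

9, 8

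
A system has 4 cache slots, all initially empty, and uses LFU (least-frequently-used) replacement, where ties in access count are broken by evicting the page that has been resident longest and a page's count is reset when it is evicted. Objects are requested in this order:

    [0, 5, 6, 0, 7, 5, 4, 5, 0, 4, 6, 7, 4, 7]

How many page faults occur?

7

0: miss, frames {0}
5: miss, frames {0,5}
6: miss, frames {0,5,6}
0: hit
7: miss, frames {0,5,6,7}
5: hit
4: miss, evict 6, frames {0,5,7,4}
5: hit
0: hit
4: hit
6: miss, evict 7, frames {0,5,4,6}
7: miss, evict 6, frames {0,5,4,7}
4: hit
7: hit
Page faults: 7.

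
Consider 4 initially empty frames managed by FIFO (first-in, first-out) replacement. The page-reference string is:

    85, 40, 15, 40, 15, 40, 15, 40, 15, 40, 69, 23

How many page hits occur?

85 -> miss, frames {85}
40 -> miss, frames {85,40}
15 -> miss, frames {85,40,15}
40 -> hit
15 -> hit
40 -> hit
15 -> hit
40 -> hit
15 -> hit
40 -> hit
69 -> miss, frames {85,40,15,69}
23 -> miss, evict 85, frames {40,15,69,23}
Hits: 7.

7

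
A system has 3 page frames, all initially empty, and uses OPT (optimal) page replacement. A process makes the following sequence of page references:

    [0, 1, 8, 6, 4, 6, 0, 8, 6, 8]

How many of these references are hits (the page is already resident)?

0 -> fault, frames {0}
1 -> fault, frames {0,1}
8 -> fault, frames {0,1,8}
6 -> fault, evict 1, frames {0,8,6}
4 -> fault, evict 8, frames {0,6,4}
6 -> hit
0 -> hit
8 -> fault, evict 4, frames {0,6,8}
6 -> hit
8 -> hit
Hits: 4.

4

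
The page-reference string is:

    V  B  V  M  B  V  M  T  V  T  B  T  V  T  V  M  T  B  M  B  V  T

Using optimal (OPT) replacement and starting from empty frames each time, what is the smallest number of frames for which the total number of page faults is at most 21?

2

f=1: 22 faults
f=2: 11 faults
f=3: 6 faults
f=4: 4 faults
Smallest f with faults ≤ 21 is 2.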